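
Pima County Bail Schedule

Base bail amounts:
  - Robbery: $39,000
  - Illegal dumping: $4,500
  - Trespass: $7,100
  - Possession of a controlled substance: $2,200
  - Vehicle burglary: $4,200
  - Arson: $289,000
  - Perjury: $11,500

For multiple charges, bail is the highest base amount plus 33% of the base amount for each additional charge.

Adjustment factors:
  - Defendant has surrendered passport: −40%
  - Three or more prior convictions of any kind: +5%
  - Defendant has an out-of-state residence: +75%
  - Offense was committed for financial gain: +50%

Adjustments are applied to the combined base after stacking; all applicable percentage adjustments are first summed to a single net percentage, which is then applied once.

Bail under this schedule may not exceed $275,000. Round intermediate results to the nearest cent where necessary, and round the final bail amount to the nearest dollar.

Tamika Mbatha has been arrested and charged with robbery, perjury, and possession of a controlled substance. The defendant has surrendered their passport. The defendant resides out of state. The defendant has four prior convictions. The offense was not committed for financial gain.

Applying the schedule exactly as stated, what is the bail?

Base amounts from the schedule: robbery $39,000; perjury $11,500; possession of a controlled substance $2,200.
Stacking rule: highest base plus 33% of each additional charge. Highest is robbery at $39,000. Additional: $11,500 × 33% = $3,795; $2,200 × 33% = $726. Combined base = $39,000 + $4,521 = $43,521.
Net percentage adjustment: −40% +5% +75% = +40%. $43,521 × 1.4 = $60,929.40.
$60,929.40 is within the $275,000 maximum.
Rounded to the nearest dollar: $60,929.

$60,929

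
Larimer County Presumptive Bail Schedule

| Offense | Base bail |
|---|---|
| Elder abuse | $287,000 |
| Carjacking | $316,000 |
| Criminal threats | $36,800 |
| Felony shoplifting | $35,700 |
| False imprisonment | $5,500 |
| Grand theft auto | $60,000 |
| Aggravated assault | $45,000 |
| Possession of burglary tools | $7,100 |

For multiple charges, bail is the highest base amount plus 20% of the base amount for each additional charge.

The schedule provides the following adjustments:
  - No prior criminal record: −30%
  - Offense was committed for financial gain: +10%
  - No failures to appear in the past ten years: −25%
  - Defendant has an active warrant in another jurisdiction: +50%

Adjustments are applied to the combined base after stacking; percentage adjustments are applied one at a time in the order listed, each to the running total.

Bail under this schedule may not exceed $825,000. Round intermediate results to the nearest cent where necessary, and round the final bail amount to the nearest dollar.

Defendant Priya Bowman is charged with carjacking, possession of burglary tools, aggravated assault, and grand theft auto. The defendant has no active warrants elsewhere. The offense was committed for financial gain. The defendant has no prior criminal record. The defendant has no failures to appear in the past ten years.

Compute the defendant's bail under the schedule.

Base amounts from the schedule: carjacking $316,000; possession of burglary tools $7,100; aggravated assault $45,000; grand theft auto $60,000.
Stacking rule: highest base plus 20% of each additional charge. Highest is carjacking at $316,000. Additional: $7,100 × 20% = $1,420; $45,000 × 20% = $9,000; $60,000 × 20% = $12,000. Combined base = $316,000 + $22,420 = $338,420.
No prior criminal record (−30%): $338,420 × 0.7 = $236,894.
Offense was committed for financial gain (+10%): $236,894 × 1.1 = $260,583.40.
No failures to appear in the past ten years (−25%): $260,583.40 × 0.75 = $195,437.55.
$195,437.55 is within the $825,000 maximum.
Rounded to the nearest dollar: $195,438.

$195,438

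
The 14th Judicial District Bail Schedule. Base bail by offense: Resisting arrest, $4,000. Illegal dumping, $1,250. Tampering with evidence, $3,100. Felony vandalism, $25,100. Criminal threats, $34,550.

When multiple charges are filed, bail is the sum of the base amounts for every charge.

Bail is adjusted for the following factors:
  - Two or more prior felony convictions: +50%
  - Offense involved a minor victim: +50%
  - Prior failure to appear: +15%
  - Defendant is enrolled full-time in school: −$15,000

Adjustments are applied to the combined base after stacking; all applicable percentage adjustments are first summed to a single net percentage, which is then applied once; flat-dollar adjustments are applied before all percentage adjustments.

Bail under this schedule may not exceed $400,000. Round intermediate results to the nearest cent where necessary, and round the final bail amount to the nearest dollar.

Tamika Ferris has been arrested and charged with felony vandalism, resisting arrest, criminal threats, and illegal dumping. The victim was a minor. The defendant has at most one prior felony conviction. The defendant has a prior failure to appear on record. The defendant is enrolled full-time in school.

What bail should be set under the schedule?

$82,335

Base amounts from the schedule: felony vandalism $25,100; resisting arrest $4,000; criminal threats $34,550; illegal dumping $1,250.
Stacking rule: sum of all bases. $25,100 + $4,000 + $34,550 + $1,250 = $64,900.
Defendant is enrolled full-time in school (−$15,000 flat): $64,900 − $15,000 = $49,900.
Net percentage adjustment: +50% +15% = +65%. $49,900 × 1.65 = $82,335.
$82,335 is within the $400,000 maximum.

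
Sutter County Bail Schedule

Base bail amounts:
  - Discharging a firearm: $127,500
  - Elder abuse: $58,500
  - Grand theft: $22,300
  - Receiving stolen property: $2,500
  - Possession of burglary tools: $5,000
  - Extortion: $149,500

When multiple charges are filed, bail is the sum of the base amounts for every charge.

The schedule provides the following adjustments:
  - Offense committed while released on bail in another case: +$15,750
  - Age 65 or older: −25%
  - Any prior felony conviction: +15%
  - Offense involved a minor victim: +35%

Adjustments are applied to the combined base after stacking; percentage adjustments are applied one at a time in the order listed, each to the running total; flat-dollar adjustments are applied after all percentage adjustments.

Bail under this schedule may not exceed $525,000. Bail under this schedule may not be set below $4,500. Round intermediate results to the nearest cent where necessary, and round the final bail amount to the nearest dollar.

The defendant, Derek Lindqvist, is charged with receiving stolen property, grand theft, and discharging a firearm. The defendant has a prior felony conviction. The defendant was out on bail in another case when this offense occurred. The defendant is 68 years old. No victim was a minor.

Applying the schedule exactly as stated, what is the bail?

Base amounts from the schedule: receiving stolen property $2,500; grand theft $22,300; discharging a firearm $127,500.
Stacking rule: sum of all bases. $2,500 + $22,300 + $127,500 = $152,300.
Age 65 or older (−25%): $152,300 × 0.75 = $114,225.
Any prior felony conviction (+15%): $114,225 × 1.15 = $131,358.75.
Offense committed while released on bail in another case (+$15,750 flat): $131,358.75 + $15,750 = $147,108.75.
$147,108.75 is within the $525,000 maximum.
$147,108.75 is at or above the $4,500 minimum.
Rounded to the nearest dollar: $147,109.

$147,109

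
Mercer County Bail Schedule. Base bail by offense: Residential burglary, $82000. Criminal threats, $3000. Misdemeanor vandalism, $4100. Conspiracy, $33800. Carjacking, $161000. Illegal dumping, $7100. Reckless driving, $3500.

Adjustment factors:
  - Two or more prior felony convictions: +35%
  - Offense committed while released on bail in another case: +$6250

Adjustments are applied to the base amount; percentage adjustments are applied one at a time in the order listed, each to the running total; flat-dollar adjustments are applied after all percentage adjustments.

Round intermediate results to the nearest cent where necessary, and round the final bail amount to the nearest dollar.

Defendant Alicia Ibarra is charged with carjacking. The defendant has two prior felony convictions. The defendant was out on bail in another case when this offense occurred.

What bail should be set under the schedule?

Base amounts from the schedule: carjacking $161000.
Single charge. Combined base = $161000.
Two or more prior felony convictions (+35%): $161000 × 1.35 = $217350.
Offense committed while released on bail in another case (+$6250 flat): $217350 + $6250 = $223600.

$223600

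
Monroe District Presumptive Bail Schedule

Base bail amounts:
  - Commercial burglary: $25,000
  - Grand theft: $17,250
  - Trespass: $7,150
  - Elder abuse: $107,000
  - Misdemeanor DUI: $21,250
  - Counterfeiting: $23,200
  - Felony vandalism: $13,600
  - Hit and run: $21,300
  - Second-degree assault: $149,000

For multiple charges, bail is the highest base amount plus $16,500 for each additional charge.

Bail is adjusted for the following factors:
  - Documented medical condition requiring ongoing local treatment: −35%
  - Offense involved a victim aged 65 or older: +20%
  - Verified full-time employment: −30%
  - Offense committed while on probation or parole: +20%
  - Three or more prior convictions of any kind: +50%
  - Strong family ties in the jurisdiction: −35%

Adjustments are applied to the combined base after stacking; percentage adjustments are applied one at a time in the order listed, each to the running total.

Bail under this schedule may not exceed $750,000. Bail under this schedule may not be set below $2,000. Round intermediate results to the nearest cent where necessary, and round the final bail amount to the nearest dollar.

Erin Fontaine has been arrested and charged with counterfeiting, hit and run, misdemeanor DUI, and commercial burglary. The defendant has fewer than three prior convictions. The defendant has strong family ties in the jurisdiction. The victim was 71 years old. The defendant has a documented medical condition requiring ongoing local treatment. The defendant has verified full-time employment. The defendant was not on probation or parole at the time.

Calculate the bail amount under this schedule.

Base amounts from the schedule: counterfeiting $23,200; hit and run $21,300; misdemeanor DUI $21,250; commercial burglary $25,000.
Stacking rule: highest base plus $16,500 per additional charge. Highest is commercial burglary at $25,000; 3 additional charges → +$49,500. Combined base = $74,500.
Documented medical condition requiring ongoing local treatment (−35%): $74,500 × 0.65 = $48,425.
Offense involved a victim aged 65 or older (+20%): $48,425 × 1.2 = $58,110.
Verified full-time employment (−30%): $58,110 × 0.7 = $40,677.
Strong family ties in the jurisdiction (−35%): $40,677 × 0.65 = $26,440.05.
$26,440.05 is within the $750,000 maximum.
$26,440.05 is at or above the $2,000 minimum.
Rounded to the nearest dollar: $26,440.

$26,440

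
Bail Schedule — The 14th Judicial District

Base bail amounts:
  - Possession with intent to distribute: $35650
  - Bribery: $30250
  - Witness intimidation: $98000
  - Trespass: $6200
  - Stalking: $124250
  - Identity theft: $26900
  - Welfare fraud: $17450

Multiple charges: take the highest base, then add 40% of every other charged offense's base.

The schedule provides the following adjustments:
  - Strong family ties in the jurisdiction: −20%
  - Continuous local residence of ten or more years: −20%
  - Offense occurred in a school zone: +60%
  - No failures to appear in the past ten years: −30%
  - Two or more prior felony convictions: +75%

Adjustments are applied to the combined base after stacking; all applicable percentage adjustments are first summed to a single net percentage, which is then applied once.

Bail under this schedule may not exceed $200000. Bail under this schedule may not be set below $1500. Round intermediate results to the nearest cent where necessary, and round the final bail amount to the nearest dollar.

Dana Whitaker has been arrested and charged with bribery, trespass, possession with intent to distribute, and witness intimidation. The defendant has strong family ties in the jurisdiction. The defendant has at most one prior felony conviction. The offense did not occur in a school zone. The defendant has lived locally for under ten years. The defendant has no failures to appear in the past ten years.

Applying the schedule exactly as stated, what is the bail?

$63420

Base amounts from the schedule: bribery $30250; trespass $6200; possession with intent to distribute $35650; witness intimidation $98000.
Stacking rule: highest base plus 40% of each additional charge. Highest is witness intimidation at $98000. Additional: $30250 × 40% = $12100; $6200 × 40% = $2480; $35650 × 40% = $14260. Combined base = $98000 + $28840 = $126840.
Net percentage adjustment: −20% −30% = −50%. $126840 × 0.5 = $63420.
$63420 is within the $200000 maximum.
$63420 is at or above the $1500 minimum.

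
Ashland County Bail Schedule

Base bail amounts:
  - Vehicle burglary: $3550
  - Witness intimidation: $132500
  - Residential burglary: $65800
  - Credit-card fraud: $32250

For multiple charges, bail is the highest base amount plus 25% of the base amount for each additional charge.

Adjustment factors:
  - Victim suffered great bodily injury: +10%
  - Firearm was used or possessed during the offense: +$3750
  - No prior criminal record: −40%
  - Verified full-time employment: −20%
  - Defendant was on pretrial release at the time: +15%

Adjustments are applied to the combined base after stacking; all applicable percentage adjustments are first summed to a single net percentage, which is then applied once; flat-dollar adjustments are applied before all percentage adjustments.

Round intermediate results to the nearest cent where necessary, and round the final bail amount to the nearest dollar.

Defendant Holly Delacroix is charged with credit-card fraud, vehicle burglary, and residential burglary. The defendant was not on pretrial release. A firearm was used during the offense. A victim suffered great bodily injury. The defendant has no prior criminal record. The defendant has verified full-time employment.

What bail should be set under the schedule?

$39250

Base amounts from the schedule: credit-card fraud $32250; vehicle burglary $3550; residential burglary $65800.
Stacking rule: highest base plus 25% of each additional charge. Highest is residential burglary at $65800. Additional: $32250 × 25% = $8062.50; $3550 × 25% = $887.50. Combined base = $65800 + $8950 = $74750.
Firearm was used or possessed during the offense (+$3750 flat): $74750 + $3750 = $78500.
Net percentage adjustment: +10% −40% −20% = −50%. $78500 × 0.5 = $39250.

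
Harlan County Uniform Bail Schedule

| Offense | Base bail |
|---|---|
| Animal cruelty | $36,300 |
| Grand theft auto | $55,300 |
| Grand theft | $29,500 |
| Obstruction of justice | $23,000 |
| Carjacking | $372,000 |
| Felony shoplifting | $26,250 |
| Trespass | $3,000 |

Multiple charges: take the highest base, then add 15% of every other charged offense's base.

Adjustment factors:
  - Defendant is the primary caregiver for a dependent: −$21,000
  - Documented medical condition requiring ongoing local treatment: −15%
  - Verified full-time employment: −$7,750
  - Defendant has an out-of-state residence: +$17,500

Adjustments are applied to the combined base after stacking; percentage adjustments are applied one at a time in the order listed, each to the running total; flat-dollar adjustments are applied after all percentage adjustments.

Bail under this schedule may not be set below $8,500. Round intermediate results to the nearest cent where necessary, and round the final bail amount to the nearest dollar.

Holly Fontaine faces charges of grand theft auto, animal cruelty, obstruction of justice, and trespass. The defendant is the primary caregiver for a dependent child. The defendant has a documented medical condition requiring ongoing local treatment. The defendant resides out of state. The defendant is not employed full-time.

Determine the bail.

Base amounts from the schedule: grand theft auto $55,300; animal cruelty $36,300; obstruction of justice $23,000; trespass $3,000.
Stacking rule: highest base plus 15% of each additional charge. Highest is grand theft auto at $55,300. Additional: $36,300 × 15% = $5,445; $23,000 × 15% = $3,450; $3,000 × 15% = $450. Combined base = $55,300 + $9,345 = $64,645.
Documented medical condition requiring ongoing local treatment (−15%): $64,645 × 0.85 = $54,948.25.
Defendant is the primary caregiver for a dependent (−$21,000 flat): $54,948.25 − $21,000 = $33,948.25.
Defendant has an out-of-state residence (+$17,500 flat): $33,948.25 + $17,500 = $51,448.25.
$51,448.25 is at or above the $8,500 minimum.
Rounded to the nearest dollar: $51,448.

$51,448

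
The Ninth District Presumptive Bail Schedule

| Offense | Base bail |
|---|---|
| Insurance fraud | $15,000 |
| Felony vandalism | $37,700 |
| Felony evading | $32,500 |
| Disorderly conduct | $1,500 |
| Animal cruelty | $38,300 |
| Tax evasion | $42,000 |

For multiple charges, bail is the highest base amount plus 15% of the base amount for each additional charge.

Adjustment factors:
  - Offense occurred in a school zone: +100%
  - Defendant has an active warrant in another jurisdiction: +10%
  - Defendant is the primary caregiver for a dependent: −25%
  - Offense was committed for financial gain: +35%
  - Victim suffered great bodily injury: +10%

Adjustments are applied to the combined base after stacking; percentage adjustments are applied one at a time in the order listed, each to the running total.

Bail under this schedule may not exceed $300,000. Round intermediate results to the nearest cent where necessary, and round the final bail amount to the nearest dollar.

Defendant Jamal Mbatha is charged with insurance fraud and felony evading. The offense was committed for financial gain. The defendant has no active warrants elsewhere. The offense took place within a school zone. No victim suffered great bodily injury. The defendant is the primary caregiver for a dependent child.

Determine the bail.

$70,369

Base amounts from the schedule: insurance fraud $15,000; felony evading $32,500.
Stacking rule: highest base plus 15% of each additional charge. Highest is felony evading at $32,500. Additional: $15,000 × 15% = $2,250. Combined base = $32,500 + $2,250 = $34,750.
Offense occurred in a school zone (+100%): $34,750 × 2 = $69,500.
Defendant is the primary caregiver for a dependent (−25%): $69,500 × 0.75 = $52,125.
Offense was committed for financial gain (+35%): $52,125 × 1.35 = $70,368.75.
$70,368.75 is within the $300,000 maximum.
Rounded to the nearest dollar: $70,369.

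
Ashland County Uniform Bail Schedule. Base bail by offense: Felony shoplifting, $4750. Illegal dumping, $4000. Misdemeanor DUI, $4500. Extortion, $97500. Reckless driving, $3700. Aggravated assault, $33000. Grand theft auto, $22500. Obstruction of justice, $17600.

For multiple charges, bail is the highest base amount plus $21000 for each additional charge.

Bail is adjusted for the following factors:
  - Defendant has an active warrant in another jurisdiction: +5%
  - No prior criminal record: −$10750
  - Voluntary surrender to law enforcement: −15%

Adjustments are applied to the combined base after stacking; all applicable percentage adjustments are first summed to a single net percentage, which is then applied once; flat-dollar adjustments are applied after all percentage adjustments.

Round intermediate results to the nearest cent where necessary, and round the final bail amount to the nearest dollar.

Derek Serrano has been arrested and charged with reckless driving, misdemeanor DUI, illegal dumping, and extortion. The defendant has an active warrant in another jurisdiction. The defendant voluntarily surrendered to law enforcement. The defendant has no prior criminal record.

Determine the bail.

Base amounts from the schedule: reckless driving $3700; misdemeanor DUI $4500; illegal dumping $4000; extortion $97500.
Stacking rule: highest base plus $21000 per additional charge. Highest is extortion at $97500; 3 additional charges → +$63000. Combined base = $160500.
Net percentage adjustment: +5% −15% = −10%. $160500 × 0.9 = $144450.
No prior criminal record (−$10750 flat): $144450 − $10750 = $133700.

$133700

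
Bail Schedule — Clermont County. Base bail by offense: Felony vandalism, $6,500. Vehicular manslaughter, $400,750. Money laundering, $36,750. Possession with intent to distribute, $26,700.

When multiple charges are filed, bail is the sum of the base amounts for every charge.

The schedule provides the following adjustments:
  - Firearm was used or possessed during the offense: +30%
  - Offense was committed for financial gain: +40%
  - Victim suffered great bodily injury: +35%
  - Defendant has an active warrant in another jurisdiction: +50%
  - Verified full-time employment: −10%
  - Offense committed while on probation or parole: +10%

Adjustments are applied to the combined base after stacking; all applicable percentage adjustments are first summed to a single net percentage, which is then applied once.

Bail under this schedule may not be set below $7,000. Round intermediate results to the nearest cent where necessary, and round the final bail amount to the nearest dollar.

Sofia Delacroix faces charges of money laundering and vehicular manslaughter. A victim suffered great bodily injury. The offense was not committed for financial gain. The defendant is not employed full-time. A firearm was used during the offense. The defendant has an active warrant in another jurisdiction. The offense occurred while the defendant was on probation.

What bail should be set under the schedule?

Base amounts from the schedule: money laundering $36,750; vehicular manslaughter $400,750.
Stacking rule: sum of all bases. $36,750 + $400,750 = $437,500.
Net percentage adjustment: +30% +35% +50% +10% = +125%. $437,500 × 2.25 = $984,375.
$984,375 is at or above the $7,000 minimum.

$984,375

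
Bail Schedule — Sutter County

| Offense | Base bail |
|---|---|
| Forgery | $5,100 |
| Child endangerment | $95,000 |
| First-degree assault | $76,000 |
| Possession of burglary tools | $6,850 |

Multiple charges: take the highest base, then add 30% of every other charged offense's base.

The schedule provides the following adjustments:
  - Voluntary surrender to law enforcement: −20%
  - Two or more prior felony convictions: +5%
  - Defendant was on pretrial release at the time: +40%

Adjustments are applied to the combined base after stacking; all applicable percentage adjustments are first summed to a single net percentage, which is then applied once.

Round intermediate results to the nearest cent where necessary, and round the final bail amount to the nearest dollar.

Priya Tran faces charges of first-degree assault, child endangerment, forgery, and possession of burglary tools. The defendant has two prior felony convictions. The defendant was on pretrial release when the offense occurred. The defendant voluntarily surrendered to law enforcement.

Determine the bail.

$151,731

Base amounts from the schedule: first-degree assault $76,000; child endangerment $95,000; forgery $5,100; possession of burglary tools $6,850.
Stacking rule: highest base plus 30% of each additional charge. Highest is child endangerment at $95,000. Additional: $76,000 × 30% = $22,800; $5,100 × 30% = $1,530; $6,850 × 30% = $2,055. Combined base = $95,000 + $26,385 = $121,385.
Net percentage adjustment: −20% +5% +40% = +25%. $121,385 × 1.25 = $151,731.25.
Rounded to the nearest dollar: $151,731.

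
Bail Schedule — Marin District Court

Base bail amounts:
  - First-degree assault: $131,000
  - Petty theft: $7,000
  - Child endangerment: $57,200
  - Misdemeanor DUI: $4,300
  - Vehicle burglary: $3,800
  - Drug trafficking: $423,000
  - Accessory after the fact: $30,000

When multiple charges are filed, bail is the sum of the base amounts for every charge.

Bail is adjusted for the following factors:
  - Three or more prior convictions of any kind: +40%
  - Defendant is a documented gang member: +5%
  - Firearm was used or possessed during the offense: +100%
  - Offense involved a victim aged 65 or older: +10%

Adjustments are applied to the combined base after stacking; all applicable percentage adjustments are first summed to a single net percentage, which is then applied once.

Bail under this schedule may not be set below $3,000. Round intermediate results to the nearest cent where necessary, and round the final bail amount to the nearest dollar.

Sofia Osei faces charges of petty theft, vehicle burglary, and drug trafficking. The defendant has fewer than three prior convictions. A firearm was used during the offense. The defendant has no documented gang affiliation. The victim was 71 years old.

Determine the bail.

$910,980

Base amounts from the schedule: petty theft $7,000; vehicle burglary $3,800; drug trafficking $423,000.
Stacking rule: sum of all bases. $7,000 + $3,800 + $423,000 = $433,800.
Net percentage adjustment: +100% +10% = +110%. $433,800 × 2.1 = $910,980.
$910,980 is at or above the $3,000 minimum.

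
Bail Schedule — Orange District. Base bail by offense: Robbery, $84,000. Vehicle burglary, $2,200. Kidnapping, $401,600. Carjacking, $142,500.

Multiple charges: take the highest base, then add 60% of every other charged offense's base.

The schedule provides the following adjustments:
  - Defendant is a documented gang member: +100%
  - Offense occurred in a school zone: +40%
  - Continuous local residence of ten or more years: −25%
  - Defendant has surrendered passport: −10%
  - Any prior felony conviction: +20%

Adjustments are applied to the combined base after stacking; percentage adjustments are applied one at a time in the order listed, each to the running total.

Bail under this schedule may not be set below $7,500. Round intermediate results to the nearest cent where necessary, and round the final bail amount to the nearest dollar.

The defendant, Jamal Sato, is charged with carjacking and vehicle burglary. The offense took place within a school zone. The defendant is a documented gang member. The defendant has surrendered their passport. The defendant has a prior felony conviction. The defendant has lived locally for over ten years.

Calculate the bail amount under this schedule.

Base amounts from the schedule: carjacking $142,500; vehicle burglary $2,200.
Stacking rule: highest base plus 60% of each additional charge. Highest is carjacking at $142,500. Additional: $2,200 × 60% = $1,320. Combined base = $142,500 + $1,320 = $143,820.
Defendant is a documented gang member (+100%): $143,820 × 2 = $287,640.
Offense occurred in a school zone (+40%): $287,640 × 1.4 = $402,696.
Continuous local residence of ten or more years (−25%): $402,696 × 0.75 = $302,022.
Defendant has surrendered passport (−10%): $302,022 × 0.9 = $271,819.80.
Any prior felony conviction (+20%): $271,819.80 × 1.2 = $326,183.76.
$326,183.76 is at or above the $7,500 minimum.
Rounded to the nearest dollar: $326,184.

$326,184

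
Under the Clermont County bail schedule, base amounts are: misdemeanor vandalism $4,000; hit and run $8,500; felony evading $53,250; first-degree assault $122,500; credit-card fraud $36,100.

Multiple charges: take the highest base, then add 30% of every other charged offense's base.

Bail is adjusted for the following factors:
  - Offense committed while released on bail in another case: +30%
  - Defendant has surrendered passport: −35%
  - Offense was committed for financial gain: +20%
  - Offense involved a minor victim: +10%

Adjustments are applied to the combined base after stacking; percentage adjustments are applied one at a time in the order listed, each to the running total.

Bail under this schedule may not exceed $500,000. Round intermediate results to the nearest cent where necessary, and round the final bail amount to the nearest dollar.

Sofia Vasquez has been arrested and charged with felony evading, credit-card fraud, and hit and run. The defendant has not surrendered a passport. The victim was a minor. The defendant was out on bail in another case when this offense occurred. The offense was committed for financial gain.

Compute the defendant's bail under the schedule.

$114,337

Base amounts from the schedule: felony evading $53,250; credit-card fraud $36,100; hit and run $8,500.
Stacking rule: highest base plus 30% of each additional charge. Highest is felony evading at $53,250. Additional: $36,100 × 30% = $10,830; $8,500 × 30% = $2,550. Combined base = $53,250 + $13,380 = $66,630.
Offense committed while released on bail in another case (+30%): $66,630 × 1.3 = $86,619.
Offense was committed for financial gain (+20%): $86,619 × 1.2 = $103,942.80.
Offense involved a minor victim (+10%): $103,942.80 × 1.1 = $114,337.08.
$114,337.08 is within the $500,000 maximum.
Rounded to the nearest dollar: $114,337.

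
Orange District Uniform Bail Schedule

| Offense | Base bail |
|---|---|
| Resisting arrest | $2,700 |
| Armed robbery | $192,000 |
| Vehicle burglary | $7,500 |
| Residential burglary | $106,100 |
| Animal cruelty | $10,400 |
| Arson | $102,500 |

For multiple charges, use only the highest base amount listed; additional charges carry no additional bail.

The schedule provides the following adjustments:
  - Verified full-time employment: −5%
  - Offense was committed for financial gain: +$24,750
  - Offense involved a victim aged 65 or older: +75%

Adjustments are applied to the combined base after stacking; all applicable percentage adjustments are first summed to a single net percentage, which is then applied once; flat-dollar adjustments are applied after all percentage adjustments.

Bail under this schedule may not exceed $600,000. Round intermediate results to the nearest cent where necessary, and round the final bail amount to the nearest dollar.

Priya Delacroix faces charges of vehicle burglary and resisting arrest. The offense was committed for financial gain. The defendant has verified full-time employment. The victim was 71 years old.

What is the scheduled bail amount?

Base amounts from the schedule: vehicle burglary $7,500; resisting arrest $2,700.
Stacking rule: use the highest base only. Highest is vehicle burglary at $7,500. Combined base = $7,500.
Net percentage adjustment: −5% +75% = +70%. $7,500 × 1.7 = $12,750.
Offense was committed for financial gain (+$24,750 flat): $12,750 + $24,750 = $37,500.
$37,500 is within the $600,000 maximum.

$37,500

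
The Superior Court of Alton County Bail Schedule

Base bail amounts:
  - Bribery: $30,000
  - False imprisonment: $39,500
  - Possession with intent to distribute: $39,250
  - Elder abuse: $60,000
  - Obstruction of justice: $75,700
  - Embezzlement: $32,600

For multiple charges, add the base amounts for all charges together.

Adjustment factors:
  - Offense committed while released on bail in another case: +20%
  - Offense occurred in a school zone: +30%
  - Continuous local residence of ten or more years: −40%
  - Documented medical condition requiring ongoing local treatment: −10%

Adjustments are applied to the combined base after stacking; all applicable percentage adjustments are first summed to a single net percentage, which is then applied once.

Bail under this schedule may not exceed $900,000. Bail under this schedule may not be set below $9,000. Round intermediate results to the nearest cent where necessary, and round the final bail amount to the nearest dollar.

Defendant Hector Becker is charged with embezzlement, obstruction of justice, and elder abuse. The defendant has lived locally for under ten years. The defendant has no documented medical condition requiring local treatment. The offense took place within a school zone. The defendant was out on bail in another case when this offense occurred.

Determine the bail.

Base amounts from the schedule: embezzlement $32,600; obstruction of justice $75,700; elder abuse $60,000.
Stacking rule: sum of all bases. $32,600 + $75,700 + $60,000 = $168,300.
Net percentage adjustment: +20% +30% = +50%. $168,300 × 1.5 = $252,450.
$252,450 is within the $900,000 maximum.
$252,450 is at or above the $9,000 minimum.

$252,450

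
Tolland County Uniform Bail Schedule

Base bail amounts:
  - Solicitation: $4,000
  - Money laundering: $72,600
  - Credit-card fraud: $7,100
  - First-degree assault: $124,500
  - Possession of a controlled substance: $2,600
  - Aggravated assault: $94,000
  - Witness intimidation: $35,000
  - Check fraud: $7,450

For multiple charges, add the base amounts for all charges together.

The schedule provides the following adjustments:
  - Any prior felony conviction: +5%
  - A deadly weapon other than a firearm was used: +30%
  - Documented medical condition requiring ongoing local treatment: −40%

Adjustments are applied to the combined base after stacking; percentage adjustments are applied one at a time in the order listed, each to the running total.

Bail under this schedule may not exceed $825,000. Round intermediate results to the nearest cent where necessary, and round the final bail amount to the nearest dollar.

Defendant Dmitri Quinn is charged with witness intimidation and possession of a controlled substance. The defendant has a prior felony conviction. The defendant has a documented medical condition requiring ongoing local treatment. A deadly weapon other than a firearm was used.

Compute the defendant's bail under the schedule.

Base amounts from the schedule: witness intimidation $35,000; possession of a controlled substance $2,600.
Stacking rule: sum of all bases. $35,000 + $2,600 = $37,600.
Any prior felony conviction (+5%): $37,600 × 1.05 = $39,480.
A deadly weapon other than a firearm was used (+30%): $39,480 × 1.3 = $51,324.
Documented medical condition requiring ongoing local treatment (−40%): $51,324 × 0.6 = $30,794.40.
$30,794.40 is within the $825,000 maximum.
Rounded to the nearest dollar: $30,794.

$30,794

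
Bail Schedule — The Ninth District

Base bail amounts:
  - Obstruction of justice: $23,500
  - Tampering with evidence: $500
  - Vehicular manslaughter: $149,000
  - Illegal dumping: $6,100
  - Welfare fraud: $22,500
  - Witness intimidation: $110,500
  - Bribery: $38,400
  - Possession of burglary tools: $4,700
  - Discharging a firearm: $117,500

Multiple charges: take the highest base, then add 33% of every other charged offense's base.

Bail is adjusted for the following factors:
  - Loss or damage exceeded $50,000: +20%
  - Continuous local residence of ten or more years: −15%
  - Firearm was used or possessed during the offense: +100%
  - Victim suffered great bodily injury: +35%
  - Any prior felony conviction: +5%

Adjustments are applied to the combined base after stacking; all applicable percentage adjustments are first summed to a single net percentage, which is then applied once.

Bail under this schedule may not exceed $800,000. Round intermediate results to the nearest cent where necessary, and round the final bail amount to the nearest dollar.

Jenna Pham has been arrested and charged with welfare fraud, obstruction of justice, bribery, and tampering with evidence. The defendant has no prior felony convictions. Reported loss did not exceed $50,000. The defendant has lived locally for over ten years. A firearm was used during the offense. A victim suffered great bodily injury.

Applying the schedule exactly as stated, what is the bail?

Base amounts from the schedule: welfare fraud $22,500; obstruction of justice $23,500; bribery $38,400; tampering with evidence $500.
Stacking rule: highest base plus 33% of each additional charge. Highest is bribery at $38,400. Additional: $22,500 × 33% = $7,425; $23,500 × 33% = $7,755; $500 × 33% = $165. Combined base = $38,400 + $15,345 = $53,745.
Net percentage adjustment: −15% +100% +35% = +120%. $53,745 × 2.2 = $118,239.
$118,239 is within the $800,000 maximum.

$118,239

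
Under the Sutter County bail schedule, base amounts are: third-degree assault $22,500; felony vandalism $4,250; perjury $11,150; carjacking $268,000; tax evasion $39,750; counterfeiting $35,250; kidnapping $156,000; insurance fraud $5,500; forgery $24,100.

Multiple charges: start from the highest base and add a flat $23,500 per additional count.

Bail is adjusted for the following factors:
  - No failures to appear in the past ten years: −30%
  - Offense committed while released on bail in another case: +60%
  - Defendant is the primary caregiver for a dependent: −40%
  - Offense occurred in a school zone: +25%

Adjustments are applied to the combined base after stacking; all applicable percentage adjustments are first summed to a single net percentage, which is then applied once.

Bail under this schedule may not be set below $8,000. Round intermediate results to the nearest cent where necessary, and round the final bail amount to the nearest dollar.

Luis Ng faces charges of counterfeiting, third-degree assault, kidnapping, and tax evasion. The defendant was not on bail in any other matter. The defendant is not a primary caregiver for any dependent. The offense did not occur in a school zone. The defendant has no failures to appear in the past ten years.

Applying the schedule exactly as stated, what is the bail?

$158,550

Base amounts from the schedule: counterfeiting $35,250; third-degree assault $22,500; kidnapping $156,000; tax evasion $39,750.
Stacking rule: highest base plus $23,500 per additional charge. Highest is kidnapping at $156,000; 3 additional charges → +$70,500. Combined base = $226,500.
No failures to appear in the past ten years (−30%): $226,500 × 0.7 = $158,550.
$158,550 is at or above the $8,000 minimum.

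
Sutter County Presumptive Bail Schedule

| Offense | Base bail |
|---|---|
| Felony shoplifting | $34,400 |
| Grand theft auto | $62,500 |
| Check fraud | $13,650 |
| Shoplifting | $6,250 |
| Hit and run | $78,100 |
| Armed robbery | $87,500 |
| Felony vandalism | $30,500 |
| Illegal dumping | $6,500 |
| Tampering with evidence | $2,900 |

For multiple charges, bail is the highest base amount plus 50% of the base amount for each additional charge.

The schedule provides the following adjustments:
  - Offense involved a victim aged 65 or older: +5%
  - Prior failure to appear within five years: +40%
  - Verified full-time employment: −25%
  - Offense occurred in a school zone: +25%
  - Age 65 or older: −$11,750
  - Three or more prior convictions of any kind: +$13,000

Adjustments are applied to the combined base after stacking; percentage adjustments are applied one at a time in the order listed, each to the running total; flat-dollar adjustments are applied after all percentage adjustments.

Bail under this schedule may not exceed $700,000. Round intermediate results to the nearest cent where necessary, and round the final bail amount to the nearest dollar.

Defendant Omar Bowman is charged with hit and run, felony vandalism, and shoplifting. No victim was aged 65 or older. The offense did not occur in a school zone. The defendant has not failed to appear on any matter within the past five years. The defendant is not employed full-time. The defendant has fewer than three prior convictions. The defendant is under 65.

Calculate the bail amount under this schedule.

$96,475

Base amounts from the schedule: hit and run $78,100; felony vandalism $30,500; shoplifting $6,250.
Stacking rule: highest base plus 50% of each additional charge. Highest is hit and run at $78,100. Additional: $30,500 × 50% = $15,250; $6,250 × 50% = $3,125. Combined base = $78,100 + $18,375 = $96,475.
No adjustment factors apply to this defendant.
$96,475 is within the $700,000 maximum.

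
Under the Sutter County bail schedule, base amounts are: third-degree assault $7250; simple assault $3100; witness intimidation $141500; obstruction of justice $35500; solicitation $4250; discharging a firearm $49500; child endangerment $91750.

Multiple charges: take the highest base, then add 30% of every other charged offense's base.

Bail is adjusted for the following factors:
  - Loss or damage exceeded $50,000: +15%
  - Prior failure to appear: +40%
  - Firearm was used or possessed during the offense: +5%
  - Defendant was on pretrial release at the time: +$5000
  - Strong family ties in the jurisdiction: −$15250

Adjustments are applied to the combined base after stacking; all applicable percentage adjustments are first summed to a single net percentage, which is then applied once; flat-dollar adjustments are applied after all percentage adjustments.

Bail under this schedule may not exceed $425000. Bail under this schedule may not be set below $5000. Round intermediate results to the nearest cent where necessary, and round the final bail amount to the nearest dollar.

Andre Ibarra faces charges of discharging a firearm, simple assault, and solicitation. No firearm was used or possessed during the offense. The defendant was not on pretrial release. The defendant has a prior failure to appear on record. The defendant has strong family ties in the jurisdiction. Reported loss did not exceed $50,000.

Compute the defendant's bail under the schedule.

Base amounts from the schedule: discharging a firearm $49500; simple assault $3100; solicitation $4250.
Stacking rule: highest base plus 30% of each additional charge. Highest is discharging a firearm at $49500. Additional: $3100 × 30% = $930; $4250 × 30% = $1275. Combined base = $49500 + $2205 = $51705.
Prior failure to appear (+40%): $51705 × 1.4 = $72387.
Strong family ties in the jurisdiction (−$15250 flat): $72387 − $15250 = $57137.
$57137 is within the $425000 maximum.
$57137 is at or above the $5000 minimum.

$57137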